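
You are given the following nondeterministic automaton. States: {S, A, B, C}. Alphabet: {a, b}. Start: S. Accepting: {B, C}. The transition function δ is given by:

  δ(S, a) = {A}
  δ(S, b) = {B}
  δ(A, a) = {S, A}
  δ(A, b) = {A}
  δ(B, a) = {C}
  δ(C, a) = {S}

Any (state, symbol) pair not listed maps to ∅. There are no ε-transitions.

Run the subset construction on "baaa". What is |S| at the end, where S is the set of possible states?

1

Start in {S}.
Read 'b': S→{B}; now {B}.
Read 'a': B→{C}; now {C}.
Read 'a': C→{S}; now {S}.
Read 'a': S→{A}; now {A}.
That set has 1 state.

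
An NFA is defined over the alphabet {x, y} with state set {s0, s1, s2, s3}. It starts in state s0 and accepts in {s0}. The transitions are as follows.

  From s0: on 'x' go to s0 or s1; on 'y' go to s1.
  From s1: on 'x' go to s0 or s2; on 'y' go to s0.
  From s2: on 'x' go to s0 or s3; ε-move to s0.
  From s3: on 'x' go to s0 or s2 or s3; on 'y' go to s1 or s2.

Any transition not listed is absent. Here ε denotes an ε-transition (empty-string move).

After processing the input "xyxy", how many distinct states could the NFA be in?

2

Start in {s0}.
Read 'x': s0→{s0, s1}; now {s0, s1}.
Read 'y': s0→{s1}, s1→{s0}; now {s0, s1}.
Read 'x': s0→{s0, s1}, s1→{s0, s2}; now {s0, s1, s2}.
Read 'y': s0→{s1}, s1→{s0}, s2→∅; now {s0, s1}.
That set has 2 states.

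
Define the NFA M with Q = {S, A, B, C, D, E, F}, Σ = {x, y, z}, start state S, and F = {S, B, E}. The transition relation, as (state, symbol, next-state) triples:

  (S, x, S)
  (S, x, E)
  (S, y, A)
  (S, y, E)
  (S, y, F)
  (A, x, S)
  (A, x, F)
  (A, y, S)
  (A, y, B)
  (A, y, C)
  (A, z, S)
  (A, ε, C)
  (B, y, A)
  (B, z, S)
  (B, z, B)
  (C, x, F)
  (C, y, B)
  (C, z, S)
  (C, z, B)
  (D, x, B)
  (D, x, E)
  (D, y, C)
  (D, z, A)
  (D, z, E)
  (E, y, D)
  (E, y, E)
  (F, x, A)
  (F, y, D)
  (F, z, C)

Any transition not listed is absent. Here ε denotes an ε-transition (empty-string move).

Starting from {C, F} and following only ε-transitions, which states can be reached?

{C, F}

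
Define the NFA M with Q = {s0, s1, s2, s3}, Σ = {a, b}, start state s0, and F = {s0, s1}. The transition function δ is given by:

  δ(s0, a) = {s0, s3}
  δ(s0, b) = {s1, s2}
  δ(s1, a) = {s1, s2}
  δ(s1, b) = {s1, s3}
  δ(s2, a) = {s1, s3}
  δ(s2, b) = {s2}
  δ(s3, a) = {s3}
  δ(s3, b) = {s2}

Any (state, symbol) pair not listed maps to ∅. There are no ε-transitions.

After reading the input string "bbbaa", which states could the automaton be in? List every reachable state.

{s1, s2, s3}

Start in {s0}.
Read 'b': s0→{s1, s2}; now {s1, s2}.
Read 'b': s1→{s1, s3}, s2→{s2}; now {s1, s2, s3}.
Read 'b': s1→{s1, s3}, s2→{s2}, s3→{s2}; now {s1, s2, s3}.
Read 'a': s1→{s1, s2}, s2→{s1, s3}, s3→{s3}; now {s1, s2, s3}.
Read 'a': s1→{s1, s2}, s2→{s1, s3}, s3→{s3}; now {s1, s2, s3}.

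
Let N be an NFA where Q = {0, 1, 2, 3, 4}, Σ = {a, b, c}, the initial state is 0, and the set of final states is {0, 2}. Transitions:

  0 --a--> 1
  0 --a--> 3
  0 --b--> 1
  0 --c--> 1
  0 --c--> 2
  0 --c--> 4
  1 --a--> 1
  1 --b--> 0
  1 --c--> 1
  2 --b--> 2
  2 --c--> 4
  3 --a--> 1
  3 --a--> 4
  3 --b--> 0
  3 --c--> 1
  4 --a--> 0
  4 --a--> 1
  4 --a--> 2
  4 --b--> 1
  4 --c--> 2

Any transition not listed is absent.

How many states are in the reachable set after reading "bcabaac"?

Start in {0}.
Read 'b': 0→{1}; now {1}.
Read 'c': 1→{1}; now {1}.
Read 'a': 1→{1}; now {1}.
Read 'b': 1→{0}; now {0}.
Read 'a': 0→{1, 3}; now {1, 3}.
Read 'a': 1→{1}, 3→{1, 4}; now {1, 4}.
Read 'c': 1→{1}, 4→{2}; now {1, 2}.
That set has 2 states.

2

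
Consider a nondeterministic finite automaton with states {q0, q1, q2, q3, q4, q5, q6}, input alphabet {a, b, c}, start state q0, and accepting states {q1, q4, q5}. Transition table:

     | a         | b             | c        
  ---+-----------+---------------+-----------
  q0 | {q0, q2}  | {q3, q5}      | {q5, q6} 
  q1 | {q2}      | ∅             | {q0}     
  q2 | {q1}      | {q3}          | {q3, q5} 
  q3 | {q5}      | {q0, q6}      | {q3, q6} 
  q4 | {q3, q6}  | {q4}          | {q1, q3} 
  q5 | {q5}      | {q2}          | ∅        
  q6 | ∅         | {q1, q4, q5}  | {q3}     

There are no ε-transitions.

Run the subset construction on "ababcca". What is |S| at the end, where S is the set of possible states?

Start in {q0}.
Read 'a': q0→{q0, q2}; now {q0, q2}.
Read 'b': q0→{q3, q5}, q2→{q3}; now {q3, q5}.
Read 'a': q3→{q5}, q5→{q5}; now {q5}.
Read 'b': q5→{q2}; now {q2}.
Read 'c': q2→{q3, q5}; now {q3, q5}.
Read 'c': q3→{q3, q6}, q5→∅; now {q3, q6}.
Read 'a': q3→{q5}, q6→∅; now {q5}.
That set has 1 state.

1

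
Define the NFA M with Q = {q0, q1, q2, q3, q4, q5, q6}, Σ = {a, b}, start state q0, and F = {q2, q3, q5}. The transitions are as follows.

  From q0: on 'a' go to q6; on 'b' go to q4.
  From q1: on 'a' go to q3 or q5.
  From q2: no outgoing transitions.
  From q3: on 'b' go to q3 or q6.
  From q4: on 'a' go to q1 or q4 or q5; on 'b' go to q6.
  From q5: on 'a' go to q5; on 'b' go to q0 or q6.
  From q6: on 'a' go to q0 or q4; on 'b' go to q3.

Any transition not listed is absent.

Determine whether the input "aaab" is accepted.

Start in {q0}.
Read 'a': q0→{q6}; now {q6}.
Read 'a': q6→{q0, q4}; now {q0, q4}.
Read 'a': q0→{q6}, q4→{q1, q4, q5}; now {q1, q4, q5, q6}.
Read 'b': q1→∅, q4→{q6}, q5→{q0, q6}, q6→{q3}; now {q0, q3, q6}.
The final set {q0, q3, q6} contains the accepting state q3.

Yes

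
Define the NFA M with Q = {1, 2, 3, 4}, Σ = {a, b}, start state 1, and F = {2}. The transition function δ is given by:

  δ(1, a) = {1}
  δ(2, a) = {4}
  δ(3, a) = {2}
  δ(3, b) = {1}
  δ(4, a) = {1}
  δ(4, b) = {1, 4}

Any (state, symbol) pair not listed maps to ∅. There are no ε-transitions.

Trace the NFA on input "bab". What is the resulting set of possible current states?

∅

Start in {1}.
Read 'b': {1} → ∅.
The set is empty and remains empty for the remaining 2 symbols.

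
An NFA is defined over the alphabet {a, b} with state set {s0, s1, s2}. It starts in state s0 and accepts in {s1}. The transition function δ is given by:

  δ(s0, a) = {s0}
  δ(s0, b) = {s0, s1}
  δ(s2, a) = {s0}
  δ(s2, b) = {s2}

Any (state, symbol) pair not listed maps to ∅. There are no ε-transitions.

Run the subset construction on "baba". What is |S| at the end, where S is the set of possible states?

1

Start in {s0}.
Read 'b': s0→{s0, s1}; now {s0, s1}.
Read 'a': s0→{s0}, s1→∅; now {s0}.
Read 'b': s0→{s0, s1}; now {s0, s1}.
Read 'a': s0→{s0}, s1→∅; now {s0}.
That set has 1 state.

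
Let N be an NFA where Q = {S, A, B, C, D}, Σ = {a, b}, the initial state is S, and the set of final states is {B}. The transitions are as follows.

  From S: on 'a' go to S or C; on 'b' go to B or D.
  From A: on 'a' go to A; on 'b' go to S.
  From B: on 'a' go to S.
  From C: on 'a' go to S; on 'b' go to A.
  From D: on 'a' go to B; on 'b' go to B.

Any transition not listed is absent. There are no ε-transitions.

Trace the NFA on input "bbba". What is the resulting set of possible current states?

∅

Start in {S}.
Read 'b': {S} → {B, D}.
Read 'b': {B, D} → {B}.
Read 'b': {B} → ∅.
The set is empty and remains empty for the remaining 1 symbol.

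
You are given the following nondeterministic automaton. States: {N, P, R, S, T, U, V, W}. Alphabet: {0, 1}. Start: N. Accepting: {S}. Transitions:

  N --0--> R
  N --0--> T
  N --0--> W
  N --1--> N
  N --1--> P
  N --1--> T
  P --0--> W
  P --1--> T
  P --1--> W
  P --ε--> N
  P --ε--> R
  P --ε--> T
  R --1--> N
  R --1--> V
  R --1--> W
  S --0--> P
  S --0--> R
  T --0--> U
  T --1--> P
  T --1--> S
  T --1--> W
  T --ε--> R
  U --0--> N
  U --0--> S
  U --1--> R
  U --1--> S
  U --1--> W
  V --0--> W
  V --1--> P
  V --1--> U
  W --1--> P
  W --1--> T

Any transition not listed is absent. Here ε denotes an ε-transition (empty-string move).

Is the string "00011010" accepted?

No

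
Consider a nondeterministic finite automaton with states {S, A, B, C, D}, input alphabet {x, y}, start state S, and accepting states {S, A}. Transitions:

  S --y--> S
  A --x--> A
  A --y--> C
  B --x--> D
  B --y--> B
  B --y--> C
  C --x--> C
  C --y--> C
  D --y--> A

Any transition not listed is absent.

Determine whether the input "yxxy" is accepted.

No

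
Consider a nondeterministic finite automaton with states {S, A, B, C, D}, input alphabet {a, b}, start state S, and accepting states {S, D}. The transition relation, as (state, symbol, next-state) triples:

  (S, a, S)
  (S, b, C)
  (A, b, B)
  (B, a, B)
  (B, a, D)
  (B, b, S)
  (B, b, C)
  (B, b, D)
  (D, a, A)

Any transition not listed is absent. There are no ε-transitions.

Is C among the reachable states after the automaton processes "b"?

Yes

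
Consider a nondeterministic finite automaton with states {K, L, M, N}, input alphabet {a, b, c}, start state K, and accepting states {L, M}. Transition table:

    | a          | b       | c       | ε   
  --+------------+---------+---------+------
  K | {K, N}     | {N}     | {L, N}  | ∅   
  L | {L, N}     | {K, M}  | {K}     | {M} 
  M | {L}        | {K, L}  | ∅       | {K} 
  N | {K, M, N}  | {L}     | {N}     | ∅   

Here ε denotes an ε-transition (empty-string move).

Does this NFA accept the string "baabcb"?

Yes

Start in {K}.
Read 'b': K→{N}; now {N}.
Read 'a': N→{K, M, N}; now {K, M, N}.
Read 'a': K→{K, N}, M→{L}, N→{K, M, N}; now {K, L, M, N}.
Read 'b': K→{N}, L→{K, M}, M→{K, L}, N→{L}; now {K, L, M, N}.
Read 'c': K→{L, N}, L→{K}, M→∅, N→{N}; union {K, L, N}; ε-closure = {K, L, M, N}.
Read 'b': K→{N}, L→{K, M}, M→{K, L}, N→{L}; now {K, L, M, N}.
The final set {K, L, M, N} contains the accepting states L, M.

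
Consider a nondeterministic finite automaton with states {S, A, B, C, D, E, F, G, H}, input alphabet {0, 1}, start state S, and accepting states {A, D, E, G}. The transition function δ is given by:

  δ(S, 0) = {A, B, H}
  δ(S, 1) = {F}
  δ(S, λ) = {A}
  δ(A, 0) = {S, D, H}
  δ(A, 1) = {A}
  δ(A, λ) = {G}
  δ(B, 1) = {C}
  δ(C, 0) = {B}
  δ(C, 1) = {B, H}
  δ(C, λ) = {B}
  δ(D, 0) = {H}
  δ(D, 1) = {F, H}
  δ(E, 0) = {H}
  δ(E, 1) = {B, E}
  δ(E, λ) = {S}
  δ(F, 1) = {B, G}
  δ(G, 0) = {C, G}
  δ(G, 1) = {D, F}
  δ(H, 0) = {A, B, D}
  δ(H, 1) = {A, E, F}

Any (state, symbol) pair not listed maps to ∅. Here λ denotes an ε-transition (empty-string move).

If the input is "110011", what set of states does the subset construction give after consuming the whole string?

Start: ε-closure({S}) = {S, A, G}.
Read '1': S→{F}, A→{A}, G→{D, F}; union {A, D, F}; ε-closure = {A, D, F, G}.
Read '1': A→{A}, D→{F, H}, F→{B, G}, G→{D, F}; now {A, B, D, F, G, H}.
Read '0': A→{S, D, H}, B→∅, D→{H}, F→∅, G→{C, G}, H→{A, B, D}; now {S, A, B, C, D, G, H}.
Read '0': S→{A, B, H}, A→{S, D, H}, B→∅, C→{B}, D→{H}, G→{C, G}, H→{A, B, D}; now {S, A, B, C, D, G, H}.
Read '1': S→{F}, A→{A}, B→{C}, C→{B, H}, D→{F, H}, G→{D, F}, H→{A, E, F}; union {A, B, C, D, E, F, H}; ε-closure = {S, A, B, C, D, E, F, G, H}.
Read '1': S→{F}, A→{A}, B→{C}, C→{B, H}, D→{F, H}, E→{B, E}, F→{B, G}, G→{D, F}, H→{A, E, F}; union {A, B, C, D, E, F, G, H}; ε-closure = {S, A, B, C, D, E, F, G, H}.

{S, A, B, C, D, E, F, G, H}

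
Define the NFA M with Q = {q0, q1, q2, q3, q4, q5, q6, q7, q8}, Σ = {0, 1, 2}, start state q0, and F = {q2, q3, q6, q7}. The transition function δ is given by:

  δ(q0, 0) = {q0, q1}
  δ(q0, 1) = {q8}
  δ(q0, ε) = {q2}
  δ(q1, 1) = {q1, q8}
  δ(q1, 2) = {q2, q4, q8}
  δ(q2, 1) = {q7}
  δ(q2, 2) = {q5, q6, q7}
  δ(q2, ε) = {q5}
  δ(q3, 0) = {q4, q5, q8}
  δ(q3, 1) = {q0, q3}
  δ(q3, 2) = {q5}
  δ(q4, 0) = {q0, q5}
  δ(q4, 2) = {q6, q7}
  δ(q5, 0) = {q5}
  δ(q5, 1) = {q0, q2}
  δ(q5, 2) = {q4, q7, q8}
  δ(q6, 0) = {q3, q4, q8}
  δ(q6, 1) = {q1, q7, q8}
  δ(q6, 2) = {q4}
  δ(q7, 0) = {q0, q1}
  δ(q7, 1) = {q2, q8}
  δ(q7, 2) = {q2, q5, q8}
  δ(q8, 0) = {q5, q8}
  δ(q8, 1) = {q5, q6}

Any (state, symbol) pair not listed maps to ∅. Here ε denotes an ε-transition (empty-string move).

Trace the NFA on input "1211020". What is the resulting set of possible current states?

{q0, q1, q2, q3, q4, q5, q8}

Start: ε-closure({q0}) = {q0, q2, q5}.
Read '1': {q0, q2, q5} → {q0, q2, q5, q7, q8}.
Read '2': {q0, q2, q5, q7, q8} → {q2, q4, q5, q6, q7, q8}.
Read '1': {q2, q4, q5, q6, q7, q8} → {q0, q1, q2, q5, q6, q7, q8}.
Read '1': {q0, q1, q2, q5, q6, q7, q8} → {q0, q1, q2, q5, q6, q7, q8}.
Read '0': {q0, q1, q2, q5, q6, q7, q8} → {q0, q1, q2, q3, q4, q5, q8}.
Read '2': {q0, q1, q2, q3, q4, q5, q8} → {q2, q4, q5, q6, q7, q8}.
Read '0': {q2, q4, q5, q6, q7, q8} → {q0, q1, q2, q3, q4, q5, q8}.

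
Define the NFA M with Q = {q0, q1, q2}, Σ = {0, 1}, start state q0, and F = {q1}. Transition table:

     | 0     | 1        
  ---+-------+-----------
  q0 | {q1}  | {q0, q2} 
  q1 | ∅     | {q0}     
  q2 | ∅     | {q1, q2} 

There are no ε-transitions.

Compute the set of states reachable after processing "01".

Start in {q0}.
Read '0': q0→{q1}; now {q1}.
Read '1': q1→{q0}; now {q0}.

{q0}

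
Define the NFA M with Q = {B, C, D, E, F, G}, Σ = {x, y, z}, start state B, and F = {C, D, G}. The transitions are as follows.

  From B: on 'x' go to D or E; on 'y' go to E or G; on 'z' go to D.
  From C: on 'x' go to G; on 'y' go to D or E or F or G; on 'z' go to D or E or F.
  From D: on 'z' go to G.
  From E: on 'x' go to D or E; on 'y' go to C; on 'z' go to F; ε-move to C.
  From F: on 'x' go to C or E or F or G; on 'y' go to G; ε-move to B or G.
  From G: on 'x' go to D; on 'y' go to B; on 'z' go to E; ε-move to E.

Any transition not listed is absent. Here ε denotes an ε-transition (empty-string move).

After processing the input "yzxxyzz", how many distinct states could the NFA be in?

6

Start in {B}.
Read 'y': B→{E, G}; union {E, G}; ε-closure = {C, E, G}.
Read 'z': C→{D, E, F}, E→{F}, G→{E}; union {D, E, F}; ε-closure = {B, C, D, E, F, G}.
Read 'x': B→{D, E}, C→{G}, D→∅, E→{D, E}, F→{C, E, F, G}, G→{D}; union {C, D, E, F, G}; ε-closure = {B, C, D, E, F, G}.
Read 'x': B→{D, E}, C→{G}, D→∅, E→{D, E}, F→{C, E, F, G}, G→{D}; union {C, D, E, F, G}; ε-closure = {B, C, D, E, F, G}.
Read 'y': B→{E, G}, C→{D, E, F, G}, D→∅, E→{C}, F→{G}, G→{B}; now {B, C, D, E, F, G}.
Read 'z': B→{D}, C→{D, E, F}, D→{G}, E→{F}, F→∅, G→{E}; union {D, E, F, G}; ε-closure = {B, C, D, E, F, G}.
Read 'z': B→{D}, C→{D, E, F}, D→{G}, E→{F}, F→∅, G→{E}; union {D, E, F, G}; ε-closure = {B, C, D, E, F, G}.
That set has 6 states.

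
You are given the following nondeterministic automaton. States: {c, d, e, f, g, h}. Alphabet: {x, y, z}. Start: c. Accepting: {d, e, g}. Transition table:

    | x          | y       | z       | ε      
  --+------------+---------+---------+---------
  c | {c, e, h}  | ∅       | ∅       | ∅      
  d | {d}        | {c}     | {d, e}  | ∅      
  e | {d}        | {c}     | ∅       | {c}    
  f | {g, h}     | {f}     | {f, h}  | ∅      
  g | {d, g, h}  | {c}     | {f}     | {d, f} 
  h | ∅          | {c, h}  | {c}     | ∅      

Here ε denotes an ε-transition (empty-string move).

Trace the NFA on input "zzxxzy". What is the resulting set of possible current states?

∅

Start in {c}.
Read 'z': c→∅; now ∅.
The set is empty and remains empty for the remaining 5 symbols.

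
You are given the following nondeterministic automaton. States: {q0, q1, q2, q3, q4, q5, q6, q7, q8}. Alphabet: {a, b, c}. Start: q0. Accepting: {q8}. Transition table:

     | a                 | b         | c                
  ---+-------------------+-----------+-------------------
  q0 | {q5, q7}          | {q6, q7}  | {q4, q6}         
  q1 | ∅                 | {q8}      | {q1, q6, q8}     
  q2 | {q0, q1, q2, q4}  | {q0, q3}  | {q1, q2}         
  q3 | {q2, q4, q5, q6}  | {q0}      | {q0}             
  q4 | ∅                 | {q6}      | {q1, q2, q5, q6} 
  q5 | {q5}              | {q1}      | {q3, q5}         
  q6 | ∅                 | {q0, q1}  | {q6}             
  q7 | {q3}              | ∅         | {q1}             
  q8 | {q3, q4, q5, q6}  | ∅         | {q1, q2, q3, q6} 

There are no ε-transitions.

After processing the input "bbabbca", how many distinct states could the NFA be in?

Start in {q0}.
Read 'b': {q0} → {q6, q7}.
Read 'b': {q6, q7} → {q0, q1}.
Read 'a': {q0, q1} → {q5, q7}.
Read 'b': {q5, q7} → {q1}.
Read 'b': {q1} → {q8}.
Read 'c': {q8} → {q1, q2, q3, q6}.
Read 'a': {q1, q2, q3, q6} → {q0, q1, q2, q4, q5, q6}.
That set has 6 states.

6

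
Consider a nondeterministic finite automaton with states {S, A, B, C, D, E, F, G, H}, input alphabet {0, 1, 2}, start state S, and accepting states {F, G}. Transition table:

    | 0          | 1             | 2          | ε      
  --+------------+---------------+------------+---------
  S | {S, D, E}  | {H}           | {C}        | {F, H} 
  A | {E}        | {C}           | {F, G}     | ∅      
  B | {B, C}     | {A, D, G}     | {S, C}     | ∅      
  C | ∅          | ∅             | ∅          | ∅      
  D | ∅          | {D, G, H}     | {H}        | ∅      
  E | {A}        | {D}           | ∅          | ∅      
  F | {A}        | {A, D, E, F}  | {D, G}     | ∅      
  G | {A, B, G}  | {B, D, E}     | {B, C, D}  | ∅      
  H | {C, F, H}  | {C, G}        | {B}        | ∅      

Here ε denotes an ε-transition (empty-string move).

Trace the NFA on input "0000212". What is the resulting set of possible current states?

Start: ε-closure({S}) = {S, F, H}.
Read '0': {S, F, H} → {S, A, C, D, E, F, H}.
Read '0': {S, A, C, D, E, F, H} → {S, A, C, D, E, F, H}.
Read '0': {S, A, C, D, E, F, H} → {S, A, C, D, E, F, H}.
Read '0': {S, A, C, D, E, F, H} → {S, A, C, D, E, F, H}.
Read '2': {S, A, C, D, E, F, H} → {B, C, D, F, G, H}.
Read '1': {B, C, D, F, G, H} → {A, B, C, D, E, F, G, H}.
Read '2': {A, B, C, D, E, F, G, H} → {S, B, C, D, F, G, H}.

{S, B, C, D, F, G, H}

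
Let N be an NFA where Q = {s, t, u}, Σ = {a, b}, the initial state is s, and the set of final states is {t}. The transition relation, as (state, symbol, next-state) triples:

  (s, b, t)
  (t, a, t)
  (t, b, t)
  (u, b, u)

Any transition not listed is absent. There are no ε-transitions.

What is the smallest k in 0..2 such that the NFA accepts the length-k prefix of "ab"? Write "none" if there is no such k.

none

Start in {s}.
Read 'a': {s} → ∅.
The set is empty and remains empty for the remaining 1 symbol.
No reachable set along the way intersects F.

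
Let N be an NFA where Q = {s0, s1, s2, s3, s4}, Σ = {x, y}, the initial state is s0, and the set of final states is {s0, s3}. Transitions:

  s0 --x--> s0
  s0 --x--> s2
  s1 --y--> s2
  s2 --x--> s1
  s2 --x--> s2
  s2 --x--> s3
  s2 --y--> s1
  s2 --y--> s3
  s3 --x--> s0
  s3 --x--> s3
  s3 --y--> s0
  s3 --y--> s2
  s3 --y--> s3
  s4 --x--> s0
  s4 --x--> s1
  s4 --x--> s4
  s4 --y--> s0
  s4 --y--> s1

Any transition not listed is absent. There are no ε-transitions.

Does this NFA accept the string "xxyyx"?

Start in {s0}.
Read 'x': s0→{s0, s2}; now {s0, s2}.
Read 'x': s0→{s0, s2}, s2→{s1, s2, s3}; now {s0, s1, s2, s3}.
Read 'y': s0→∅, s1→{s2}, s2→{s1, s3}, s3→{s0, s2, s3}; now {s0, s1, s2, s3}.
Read 'y': s0→∅, s1→{s2}, s2→{s1, s3}, s3→{s0, s2, s3}; now {s0, s1, s2, s3}.
Read 'x': s0→{s0, s2}, s1→∅, s2→{s1, s2, s3}, s3→{s0, s3}; now {s0, s1, s2, s3}.
The final set {s0, s1, s2, s3} contains the accepting states s0, s3.

Yes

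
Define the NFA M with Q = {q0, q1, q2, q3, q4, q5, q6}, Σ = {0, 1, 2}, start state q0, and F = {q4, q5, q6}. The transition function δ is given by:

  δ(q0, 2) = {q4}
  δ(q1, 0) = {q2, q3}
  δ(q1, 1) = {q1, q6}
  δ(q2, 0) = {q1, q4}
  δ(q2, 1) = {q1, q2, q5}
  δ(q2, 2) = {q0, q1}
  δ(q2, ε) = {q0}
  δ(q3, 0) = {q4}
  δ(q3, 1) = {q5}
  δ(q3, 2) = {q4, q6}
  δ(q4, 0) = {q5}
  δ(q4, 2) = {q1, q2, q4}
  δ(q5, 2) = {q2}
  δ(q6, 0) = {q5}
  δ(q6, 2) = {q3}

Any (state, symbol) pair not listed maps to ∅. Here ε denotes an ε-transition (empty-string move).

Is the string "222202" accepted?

Yes

Start in {q0}.
Read '2': q0→{q4}; now {q4}.
Read '2': q4→{q1, q2, q4}; union {q1, q2, q4}; ε-closure = {q0, q1, q2, q4}.
Read '2': q0→{q4}, q1→∅, q2→{q0, q1}, q4→{q1, q2, q4}; now {q0, q1, q2, q4}.
Read '2': q0→{q4}, q1→∅, q2→{q0, q1}, q4→{q1, q2, q4}; now {q0, q1, q2, q4}.
Read '0': q0→∅, q1→{q2, q3}, q2→{q1, q4}, q4→{q5}; union {q1, q2, q3, q4, q5}; ε-closure = {q0, q1, q2, q3, q4, q5}.
Read '2': q0→{q4}, q1→∅, q2→{q0, q1}, q3→{q4, q6}, q4→{q1, q2, q4}, q5→{q2}; now {q0, q1, q2, q4, q6}.
The final set {q0, q1, q2, q4, q6} contains the accepting states q4, q6.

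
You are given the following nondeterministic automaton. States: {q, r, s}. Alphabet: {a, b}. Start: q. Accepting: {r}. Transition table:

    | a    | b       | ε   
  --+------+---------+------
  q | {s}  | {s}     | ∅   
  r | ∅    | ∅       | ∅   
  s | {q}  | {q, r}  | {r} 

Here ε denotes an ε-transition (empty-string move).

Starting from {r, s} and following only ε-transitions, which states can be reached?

{r, s}

Begin with {r, s}.
No ε-moves leave this set, so the closure equals the set itself.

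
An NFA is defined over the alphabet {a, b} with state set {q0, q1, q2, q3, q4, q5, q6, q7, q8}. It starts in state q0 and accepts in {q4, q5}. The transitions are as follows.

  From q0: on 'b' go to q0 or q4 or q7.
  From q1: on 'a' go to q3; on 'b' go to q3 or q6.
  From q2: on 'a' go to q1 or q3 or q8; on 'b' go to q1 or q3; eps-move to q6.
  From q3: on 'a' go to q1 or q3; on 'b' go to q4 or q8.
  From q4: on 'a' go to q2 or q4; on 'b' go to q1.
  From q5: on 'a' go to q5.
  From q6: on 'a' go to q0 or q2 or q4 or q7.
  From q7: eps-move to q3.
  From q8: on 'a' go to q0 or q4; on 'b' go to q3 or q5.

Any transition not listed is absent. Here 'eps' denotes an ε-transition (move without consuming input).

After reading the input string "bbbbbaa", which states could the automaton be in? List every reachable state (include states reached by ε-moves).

Start in {q0}.
Read 'b': q0→{q0, q4, q7}; union {q0, q4, q7}; ε-closure = {q0, q3, q4, q7}.
Read 'b': q0→{q0, q4, q7}, q3→{q4, q8}, q4→{q1}, q7→∅; union {q0, q1, q4, q7, q8}; ε-closure = {q0, q1, q3, q4, q7, q8}.
Read 'b': q0→{q0, q4, q7}, q1→{q3, q6}, q3→{q4, q8}, q4→{q1}, q7→∅, q8→{q3, q5}; now {q0, q1, q3, q4, q5, q6, q7, q8}.
Read 'b': q0→{q0, q4, q7}, q1→{q3, q6}, q3→{q4, q8}, q4→{q1}, q5→∅, q6→∅, q7→∅, q8→{q3, q5}; now {q0, q1, q3, q4, q5, q6, q7, q8}.
Read 'b': q0→{q0, q4, q7}, q1→{q3, q6}, q3→{q4, q8}, q4→{q1}, q5→∅, q6→∅, q7→∅, q8→{q3, q5}; now {q0, q1, q3, q4, q5, q6, q7, q8}.
Read 'a': q0→∅, q1→{q3}, q3→{q1, q3}, q4→{q2, q4}, q5→{q5}, q6→{q0, q2, q4, q7}, q7→∅, q8→{q0, q4}; union {q0, q1, q2, q3, q4, q5, q7}; ε-closure = {q0, q1, q2, q3, q4, q5, q6, q7}.
Read 'a': q0→∅, q1→{q3}, q2→{q1, q3, q8}, q3→{q1, q3}, q4→{q2, q4}, q5→{q5}, q6→{q0, q2, q4, q7}, q7→∅; union {q0, q1, q2, q3, q4, q5, q7, q8}; ε-closure = {q0, q1, q2, q3, q4, q5, q6, q7, q8}.

{q0, q1, q2, q3, q4, q5, q6, q7, q8}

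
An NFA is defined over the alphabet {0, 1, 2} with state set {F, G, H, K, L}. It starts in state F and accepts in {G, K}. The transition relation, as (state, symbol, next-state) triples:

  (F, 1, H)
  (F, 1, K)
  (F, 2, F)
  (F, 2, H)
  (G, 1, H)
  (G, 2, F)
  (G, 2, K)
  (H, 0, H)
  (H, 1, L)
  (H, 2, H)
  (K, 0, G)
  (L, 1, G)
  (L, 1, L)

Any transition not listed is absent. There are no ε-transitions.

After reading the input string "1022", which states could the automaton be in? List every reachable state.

Start in {F}.
Read '1': {F} → {H, K}.
Read '0': {H, K} → {G, H}.
Read '2': {G, H} → {F, H, K}.
Read '2': {F, H, K} → {F, H}.

{F, H}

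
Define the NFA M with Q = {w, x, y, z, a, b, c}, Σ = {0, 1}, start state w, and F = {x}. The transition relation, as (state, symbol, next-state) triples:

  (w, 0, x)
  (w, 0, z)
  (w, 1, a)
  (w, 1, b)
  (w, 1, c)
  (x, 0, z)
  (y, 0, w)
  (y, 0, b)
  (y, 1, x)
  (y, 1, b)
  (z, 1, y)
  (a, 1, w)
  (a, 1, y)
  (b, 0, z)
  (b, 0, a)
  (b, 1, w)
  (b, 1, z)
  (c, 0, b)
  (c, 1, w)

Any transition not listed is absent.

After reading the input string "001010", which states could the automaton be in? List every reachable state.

{x, z, a, b}

Start in {w}.
Read '0': w→{x, z}; now {x, z}.
Read '0': x→{z}, z→∅; now {z}.
Read '1': z→{y}; now {y}.
Read '0': y→{w, b}; now {w, b}.
Read '1': w→{a, b, c}, b→{w, z}; now {w, z, a, b, c}.
Read '0': w→{x, z}, z→∅, a→∅, b→{z, a}, c→{b}; now {x, z, a, b}.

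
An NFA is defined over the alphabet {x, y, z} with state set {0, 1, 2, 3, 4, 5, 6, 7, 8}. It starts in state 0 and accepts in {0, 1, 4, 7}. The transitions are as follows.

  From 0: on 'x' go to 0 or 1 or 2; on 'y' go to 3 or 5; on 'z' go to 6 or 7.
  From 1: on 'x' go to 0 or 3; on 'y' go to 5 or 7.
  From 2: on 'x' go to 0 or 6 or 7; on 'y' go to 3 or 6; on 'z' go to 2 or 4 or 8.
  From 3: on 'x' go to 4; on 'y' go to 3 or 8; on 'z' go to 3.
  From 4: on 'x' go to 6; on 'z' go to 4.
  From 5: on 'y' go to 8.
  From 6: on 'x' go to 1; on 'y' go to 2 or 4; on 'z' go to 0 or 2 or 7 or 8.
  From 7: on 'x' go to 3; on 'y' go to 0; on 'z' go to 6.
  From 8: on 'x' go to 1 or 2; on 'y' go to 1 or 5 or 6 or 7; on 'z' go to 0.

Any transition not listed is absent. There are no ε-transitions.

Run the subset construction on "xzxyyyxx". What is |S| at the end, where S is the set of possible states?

Start in {0}.
Read 'x': {0} → {0, 1, 2}.
Read 'z': {0, 1, 2} → {2, 4, 6, 7, 8}.
Read 'x': {2, 4, 6, 7, 8} → {0, 1, 2, 3, 6, 7}.
Read 'y': {0, 1, 2, 3, 6, 7} → {0, 2, 3, 4, 5, 6, 7, 8}.
Read 'y': {0, 2, 3, 4, 5, 6, 7, 8} → {0, 1, 2, 3, 4, 5, 6, 7, 8}.
Read 'y': {0, 1, 2, 3, 4, 5, 6, 7, 8} → {0, 1, 2, 3, 4, 5, 6, 7, 8}.
Read 'x': {0, 1, 2, 3, 4, 5, 6, 7, 8} → {0, 1, 2, 3, 4, 6, 7}.
Read 'x': {0, 1, 2, 3, 4, 6, 7} → {0, 1, 2, 3, 4, 6, 7}.
That set has 7 states.

7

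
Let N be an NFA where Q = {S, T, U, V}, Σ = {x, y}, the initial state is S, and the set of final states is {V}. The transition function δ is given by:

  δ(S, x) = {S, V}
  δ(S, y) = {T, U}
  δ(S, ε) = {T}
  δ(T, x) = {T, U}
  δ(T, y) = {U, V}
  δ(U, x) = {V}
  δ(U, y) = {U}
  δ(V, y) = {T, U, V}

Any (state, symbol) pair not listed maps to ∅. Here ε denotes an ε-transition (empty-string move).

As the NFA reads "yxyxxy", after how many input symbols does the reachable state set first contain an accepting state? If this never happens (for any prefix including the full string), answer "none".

Start: ε-closure({S}) = {S, T}.
Read 'y': {S, T} → {T, U, V}.
None of the earlier sets intersect F, but {T, U, V} does.

1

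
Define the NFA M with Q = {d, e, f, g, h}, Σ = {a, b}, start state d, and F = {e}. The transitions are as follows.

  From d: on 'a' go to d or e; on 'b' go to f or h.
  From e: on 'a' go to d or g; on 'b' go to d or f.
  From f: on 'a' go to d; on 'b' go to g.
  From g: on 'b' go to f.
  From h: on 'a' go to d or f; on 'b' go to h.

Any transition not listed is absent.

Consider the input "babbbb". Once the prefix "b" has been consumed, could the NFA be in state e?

Start in {d}.
Read 'b': {d} → {f, h}.
State e is not in {f, h}.

No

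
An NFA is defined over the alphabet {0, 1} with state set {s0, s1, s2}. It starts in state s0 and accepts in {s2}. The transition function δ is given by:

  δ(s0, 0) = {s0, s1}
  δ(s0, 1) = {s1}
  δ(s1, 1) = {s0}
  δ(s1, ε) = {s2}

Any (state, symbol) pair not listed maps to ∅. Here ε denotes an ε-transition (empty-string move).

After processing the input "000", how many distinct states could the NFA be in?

3

Start in {s0}.
Read '0': s0→{s0, s1}; union {s0, s1}; ε-closure = {s0, s1, s2}.
Read '0': s0→{s0, s1}, s1→∅, s2→∅; union {s0, s1}; ε-closure = {s0, s1, s2}.
Read '0': s0→{s0, s1}, s1→∅, s2→∅; union {s0, s1}; ε-closure = {s0, s1, s2}.
That set has 3 states.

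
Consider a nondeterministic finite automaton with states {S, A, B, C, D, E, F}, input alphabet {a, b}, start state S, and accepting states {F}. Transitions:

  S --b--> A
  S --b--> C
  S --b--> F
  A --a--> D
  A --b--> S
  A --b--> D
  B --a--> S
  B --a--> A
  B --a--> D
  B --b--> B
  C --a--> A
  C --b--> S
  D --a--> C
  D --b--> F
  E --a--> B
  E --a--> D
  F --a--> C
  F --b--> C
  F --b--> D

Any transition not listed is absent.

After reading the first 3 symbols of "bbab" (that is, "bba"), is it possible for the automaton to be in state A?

Start in {S}.
Read 'b': {S} → {A, C, F}.
Read 'b': {A, C, F} → {S, C, D}.
Read 'a': {S, C, D} → {A, C}.
State A is in {A, C}.

Yes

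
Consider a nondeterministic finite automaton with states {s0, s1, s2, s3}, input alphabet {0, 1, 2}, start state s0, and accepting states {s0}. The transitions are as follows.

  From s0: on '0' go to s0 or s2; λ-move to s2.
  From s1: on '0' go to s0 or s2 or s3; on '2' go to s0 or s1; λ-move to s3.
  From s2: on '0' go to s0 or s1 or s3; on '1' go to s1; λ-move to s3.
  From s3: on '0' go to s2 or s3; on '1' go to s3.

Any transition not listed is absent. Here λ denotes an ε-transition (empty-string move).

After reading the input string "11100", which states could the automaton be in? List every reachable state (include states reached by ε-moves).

Start: ε-closure({s0}) = {s0, s2, s3}.
Read '1': {s0, s2, s3} → {s1, s3}.
Read '1': {s1, s3} → {s3}.
Read '1': {s3} → {s3}.
Read '0': {s3} → {s2, s3}.
Read '0': {s2, s3} → {s0, s1, s2, s3}.

{s0, s1, s2, s3}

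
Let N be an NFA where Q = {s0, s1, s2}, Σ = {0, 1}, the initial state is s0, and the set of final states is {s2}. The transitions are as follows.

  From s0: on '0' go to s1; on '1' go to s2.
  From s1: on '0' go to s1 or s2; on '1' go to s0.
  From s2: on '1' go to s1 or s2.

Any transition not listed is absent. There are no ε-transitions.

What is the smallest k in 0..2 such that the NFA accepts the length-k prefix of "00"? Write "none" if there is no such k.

2

Start in {s0}.
Read '0': {s0} → {s1}.
Read '0': {s1} → {s1, s2}.
None of the earlier sets intersect F, but {s1, s2} does.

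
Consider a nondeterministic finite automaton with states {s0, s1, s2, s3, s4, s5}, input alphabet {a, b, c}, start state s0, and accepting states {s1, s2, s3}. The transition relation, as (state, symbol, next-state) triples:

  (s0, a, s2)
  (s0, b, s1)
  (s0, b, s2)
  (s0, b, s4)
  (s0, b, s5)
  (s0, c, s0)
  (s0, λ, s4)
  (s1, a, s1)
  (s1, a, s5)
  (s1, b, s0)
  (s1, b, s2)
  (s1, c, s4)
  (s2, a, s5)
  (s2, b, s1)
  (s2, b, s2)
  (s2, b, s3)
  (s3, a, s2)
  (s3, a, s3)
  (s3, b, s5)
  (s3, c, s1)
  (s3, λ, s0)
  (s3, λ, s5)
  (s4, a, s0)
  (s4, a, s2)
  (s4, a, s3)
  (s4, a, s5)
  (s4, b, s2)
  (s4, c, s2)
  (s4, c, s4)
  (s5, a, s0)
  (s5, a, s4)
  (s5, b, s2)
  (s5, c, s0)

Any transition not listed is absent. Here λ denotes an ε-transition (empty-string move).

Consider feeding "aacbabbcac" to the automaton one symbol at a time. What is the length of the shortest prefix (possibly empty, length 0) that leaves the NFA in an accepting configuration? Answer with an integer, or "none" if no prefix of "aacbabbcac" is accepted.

Start: ε-closure({s0}) = {s0, s4}.
Read 'a': {s0, s4} → {s0, s2, s3, s4, s5}.
None of the earlier sets intersect F, but {s0, s2, s3, s4, s5} does.

1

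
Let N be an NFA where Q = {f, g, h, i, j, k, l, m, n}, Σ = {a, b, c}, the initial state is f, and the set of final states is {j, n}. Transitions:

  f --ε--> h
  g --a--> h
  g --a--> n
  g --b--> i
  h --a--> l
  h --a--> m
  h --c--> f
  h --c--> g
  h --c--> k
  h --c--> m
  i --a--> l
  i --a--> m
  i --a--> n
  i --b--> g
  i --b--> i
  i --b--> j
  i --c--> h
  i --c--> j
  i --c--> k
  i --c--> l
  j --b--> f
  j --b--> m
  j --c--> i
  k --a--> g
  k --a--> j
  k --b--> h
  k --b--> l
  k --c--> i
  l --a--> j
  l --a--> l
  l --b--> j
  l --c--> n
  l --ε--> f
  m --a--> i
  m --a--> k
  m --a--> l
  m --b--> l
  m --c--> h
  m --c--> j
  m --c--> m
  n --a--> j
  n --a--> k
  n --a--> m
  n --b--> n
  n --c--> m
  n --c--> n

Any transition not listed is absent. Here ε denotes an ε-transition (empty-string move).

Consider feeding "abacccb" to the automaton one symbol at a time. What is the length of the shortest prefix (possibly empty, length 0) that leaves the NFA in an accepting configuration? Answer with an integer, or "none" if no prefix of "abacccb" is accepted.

2

Start: ε-closure({f}) = {f, h}.
Read 'a': f→∅, h→{l, m}; union {l, m}; ε-closure = {f, h, l, m}.
Read 'b': f→∅, h→∅, l→{j}, m→{l}; union {j, l}; ε-closure = {f, h, j, l}.
None of the earlier sets intersect F, but {f, h, j, l} does.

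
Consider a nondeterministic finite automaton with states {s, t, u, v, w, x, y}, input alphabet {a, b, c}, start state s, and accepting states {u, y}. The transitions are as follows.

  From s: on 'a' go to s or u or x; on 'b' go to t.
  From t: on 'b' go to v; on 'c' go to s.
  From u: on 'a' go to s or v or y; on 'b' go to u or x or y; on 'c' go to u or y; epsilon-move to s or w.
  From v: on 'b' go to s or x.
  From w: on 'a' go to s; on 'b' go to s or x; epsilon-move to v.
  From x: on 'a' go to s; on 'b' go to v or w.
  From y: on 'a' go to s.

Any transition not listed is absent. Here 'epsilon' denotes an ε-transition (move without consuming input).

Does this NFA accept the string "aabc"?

Yes

Start in {s}.
Read 'a': s→{s, u, x}; union {s, u, x}; ε-closure = {s, u, v, w, x}.
Read 'a': s→{s, u, x}, u→{s, v, y}, v→∅, w→{s}, x→{s}; union {s, u, v, x, y}; ε-closure = {s, u, v, w, x, y}.
Read 'b': s→{t}, u→{u, x, y}, v→{s, x}, w→{s, x}, x→{v, w}, y→∅; now {s, t, u, v, w, x, y}.
Read 'c': s→∅, t→{s}, u→{u, y}, v→∅, w→∅, x→∅, y→∅; union {s, u, y}; ε-closure = {s, u, v, w, y}.
The final set {s, u, v, w, y} contains the accepting states u, y.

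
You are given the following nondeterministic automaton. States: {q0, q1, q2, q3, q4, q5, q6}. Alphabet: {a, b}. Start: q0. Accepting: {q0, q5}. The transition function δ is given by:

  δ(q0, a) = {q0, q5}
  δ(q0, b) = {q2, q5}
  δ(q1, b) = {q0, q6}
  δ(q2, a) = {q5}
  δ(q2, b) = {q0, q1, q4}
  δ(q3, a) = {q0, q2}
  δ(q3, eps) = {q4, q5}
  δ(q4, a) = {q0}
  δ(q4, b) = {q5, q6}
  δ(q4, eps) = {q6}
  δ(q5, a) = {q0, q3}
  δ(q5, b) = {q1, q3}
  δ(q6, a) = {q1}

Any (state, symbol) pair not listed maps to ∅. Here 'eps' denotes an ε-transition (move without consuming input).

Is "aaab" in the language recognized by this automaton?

Yes

Start in {q0}.
Read 'a': {q0} → {q0, q5}.
Read 'a': {q0, q5} → {q0, q3, q4, q5, q6}.
Read 'a': {q0, q3, q4, q5, q6} → {q0, q1, q2, q3, q4, q5, q6}.
Read 'b': {q0, q1, q2, q3, q4, q5, q6} → {q0, q1, q2, q3, q4, q5, q6}.
The final set {q0, q1, q2, q3, q4, q5, q6} contains the accepting states q0, q5.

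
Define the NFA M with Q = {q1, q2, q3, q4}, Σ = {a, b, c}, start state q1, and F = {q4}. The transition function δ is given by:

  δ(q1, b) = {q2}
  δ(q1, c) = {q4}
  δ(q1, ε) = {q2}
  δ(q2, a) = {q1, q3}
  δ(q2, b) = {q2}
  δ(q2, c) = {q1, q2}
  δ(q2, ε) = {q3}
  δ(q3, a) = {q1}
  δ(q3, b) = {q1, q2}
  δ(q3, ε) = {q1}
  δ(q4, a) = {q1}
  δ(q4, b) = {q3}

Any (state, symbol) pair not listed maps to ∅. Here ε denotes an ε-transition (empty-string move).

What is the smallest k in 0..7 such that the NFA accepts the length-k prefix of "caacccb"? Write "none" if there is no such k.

Start: ε-closure({q1}) = {q1, q2, q3}.
Read 'c': q1→{q4}, q2→{q1, q2}, q3→∅; union {q1, q2, q4}; ε-closure = {q1, q2, q3, q4}.
None of the earlier sets intersect F, but {q1, q2, q3, q4} does.

1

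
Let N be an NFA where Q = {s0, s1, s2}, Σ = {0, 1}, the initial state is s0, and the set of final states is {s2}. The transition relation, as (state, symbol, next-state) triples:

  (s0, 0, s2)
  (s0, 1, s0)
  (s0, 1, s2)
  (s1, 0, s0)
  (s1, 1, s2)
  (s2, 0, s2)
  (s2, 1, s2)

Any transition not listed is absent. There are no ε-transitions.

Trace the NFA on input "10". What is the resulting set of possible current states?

Start in {s0}.
Read '1': s0→{s0, s2}; now {s0, s2}.
Read '0': s0→{s2}, s2→{s2}; now {s2}.

{s2}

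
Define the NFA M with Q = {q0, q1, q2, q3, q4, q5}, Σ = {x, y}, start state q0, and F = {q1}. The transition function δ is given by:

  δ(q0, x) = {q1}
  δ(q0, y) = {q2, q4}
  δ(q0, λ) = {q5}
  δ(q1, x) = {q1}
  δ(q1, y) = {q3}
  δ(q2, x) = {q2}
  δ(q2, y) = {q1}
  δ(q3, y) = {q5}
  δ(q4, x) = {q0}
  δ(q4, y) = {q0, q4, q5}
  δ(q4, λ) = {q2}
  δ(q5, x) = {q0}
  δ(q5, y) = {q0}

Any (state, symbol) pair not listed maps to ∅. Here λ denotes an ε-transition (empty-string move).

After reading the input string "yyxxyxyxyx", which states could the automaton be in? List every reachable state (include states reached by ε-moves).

Start: ε-closure({q0}) = {q0, q5}.
Read 'y': {q0, q5} → {q0, q2, q4, q5}.
Read 'y': {q0, q2, q4, q5} → {q0, q1, q2, q4, q5}.
Read 'x': {q0, q1, q2, q4, q5} → {q0, q1, q2, q5}.
Read 'x': {q0, q1, q2, q5} → {q0, q1, q2, q5}.
Read 'y': {q0, q1, q2, q5} → {q0, q1, q2, q3, q4, q5}.
Read 'x': {q0, q1, q2, q3, q4, q5} → {q0, q1, q2, q5}.
Read 'y': {q0, q1, q2, q5} → {q0, q1, q2, q3, q4, q5}.
Read 'x': {q0, q1, q2, q3, q4, q5} → {q0, q1, q2, q5}.
Read 'y': {q0, q1, q2, q5} → {q0, q1, q2, q3, q4, q5}.
Read 'x': {q0, q1, q2, q3, q4, q5} → {q0, q1, q2, q5}.

{q0, q1, q2, q5}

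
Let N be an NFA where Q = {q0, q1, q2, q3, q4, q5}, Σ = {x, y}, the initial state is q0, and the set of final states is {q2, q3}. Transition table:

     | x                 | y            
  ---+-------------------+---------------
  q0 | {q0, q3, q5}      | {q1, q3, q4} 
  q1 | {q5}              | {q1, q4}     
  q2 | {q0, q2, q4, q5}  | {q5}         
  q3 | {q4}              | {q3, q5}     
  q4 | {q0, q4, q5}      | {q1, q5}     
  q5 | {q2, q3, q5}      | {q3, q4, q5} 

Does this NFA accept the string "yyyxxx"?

Yes

Start in {q0}.
Read 'y': q0→{q1, q3, q4}; now {q1, q3, q4}.
Read 'y': q1→{q1, q4}, q3→{q3, q5}, q4→{q1, q5}; now {q1, q3, q4, q5}.
Read 'y': q1→{q1, q4}, q3→{q3, q5}, q4→{q1, q5}, q5→{q3, q4, q5}; now {q1, q3, q4, q5}.
Read 'x': q1→{q5}, q3→{q4}, q4→{q0, q4, q5}, q5→{q2, q3, q5}; now {q0, q2, q3, q4, q5}.
Read 'x': q0→{q0, q3, q5}, q2→{q0, q2, q4, q5}, q3→{q4}, q4→{q0, q4, q5}, q5→{q2, q3, q5}; now {q0, q2, q3, q4, q5}.
Read 'x': q0→{q0, q3, q5}, q2→{q0, q2, q4, q5}, q3→{q4}, q4→{q0, q4, q5}, q5→{q2, q3, q5}; now {q0, q2, q3, q4, q5}.
The final set {q0, q2, q3, q4, q5} contains the accepting states q2, q3.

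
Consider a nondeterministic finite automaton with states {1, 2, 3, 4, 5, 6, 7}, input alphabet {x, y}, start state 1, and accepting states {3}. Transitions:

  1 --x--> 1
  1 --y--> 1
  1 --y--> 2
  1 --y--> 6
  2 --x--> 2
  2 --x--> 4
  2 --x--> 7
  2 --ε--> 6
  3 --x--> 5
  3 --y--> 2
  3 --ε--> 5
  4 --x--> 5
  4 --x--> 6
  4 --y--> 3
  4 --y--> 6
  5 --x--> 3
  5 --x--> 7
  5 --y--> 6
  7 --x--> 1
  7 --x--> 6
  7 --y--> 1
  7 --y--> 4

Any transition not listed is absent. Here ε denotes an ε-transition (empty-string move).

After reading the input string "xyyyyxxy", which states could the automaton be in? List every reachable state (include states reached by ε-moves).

{1, 2, 3, 4, 5, 6}

Start in {1}.
Read 'x': {1} → {1}.
Read 'y': {1} → {1, 2, 6}.
Read 'y': {1, 2, 6} → {1, 2, 6}.
Read 'y': {1, 2, 6} → {1, 2, 6}.
Read 'y': {1, 2, 6} → {1, 2, 6}.
Read 'x': {1, 2, 6} → {1, 2, 4, 6, 7}.
Read 'x': {1, 2, 4, 6, 7} → {1, 2, 4, 5, 6, 7}.
Read 'y': {1, 2, 4, 5, 6, 7} → {1, 2, 3, 4, 5, 6}.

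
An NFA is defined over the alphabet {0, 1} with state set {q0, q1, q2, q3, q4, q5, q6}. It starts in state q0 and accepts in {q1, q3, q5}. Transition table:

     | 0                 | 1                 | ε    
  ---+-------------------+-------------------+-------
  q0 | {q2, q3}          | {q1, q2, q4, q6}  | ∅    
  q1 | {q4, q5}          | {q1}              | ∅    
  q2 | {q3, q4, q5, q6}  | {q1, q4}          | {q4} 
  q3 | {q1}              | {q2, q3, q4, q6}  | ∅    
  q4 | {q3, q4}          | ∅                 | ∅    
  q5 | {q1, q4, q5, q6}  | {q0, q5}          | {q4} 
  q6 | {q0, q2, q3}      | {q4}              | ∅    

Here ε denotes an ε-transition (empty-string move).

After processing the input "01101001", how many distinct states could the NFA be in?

7

Start in {q0}.
Read '0': q0→{q2, q3}; union {q2, q3}; ε-closure = {q2, q3, q4}.
Read '1': q2→{q1, q4}, q3→{q2, q3, q4, q6}, q4→∅; now {q1, q2, q3, q4, q6}.
Read '1': q1→{q1}, q2→{q1, q4}, q3→{q2, q3, q4, q6}, q4→∅, q6→{q4}; now {q1, q2, q3, q4, q6}.
Read '0': q1→{q4, q5}, q2→{q3, q4, q5, q6}, q3→{q1}, q4→{q3, q4}, q6→{q0, q2, q3}; now {q0, q1, q2, q3, q4, q5, q6}.
Read '1': q0→{q1, q2, q4, q6}, q1→{q1}, q2→{q1, q4}, q3→{q2, q3, q4, q6}, q4→∅, q5→{q0, q5}, q6→{q4}; now {q0, q1, q2, q3, q4, q5, q6}.
Read '0': q0→{q2, q3}, q1→{q4, q5}, q2→{q3, q4, q5, q6}, q3→{q1}, q4→{q3, q4}, q5→{q1, q4, q5, q6}, q6→{q0, q2, q3}; now {q0, q1, q2, q3, q4, q5, q6}.
Read '0': q0→{q2, q3}, q1→{q4, q5}, q2→{q3, q4, q5, q6}, q3→{q1}, q4→{q3, q4}, q5→{q1, q4, q5, q6}, q6→{q0, q2, q3}; now {q0, q1, q2, q3, q4, q5, q6}.
Read '1': q0→{q1, q2, q4, q6}, q1→{q1}, q2→{q1, q4}, q3→{q2, q3, q4, q6}, q4→∅, q5→{q0, q5}, q6→{q4}; now {q0, q1, q2, q3, q4, q5, q6}.
That set has 7 states.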